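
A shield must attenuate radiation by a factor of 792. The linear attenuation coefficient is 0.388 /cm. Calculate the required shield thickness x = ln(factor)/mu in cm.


x = ln(factor) / mu
x = ln(792) / 0.388
x = 17.202 cm

17.202


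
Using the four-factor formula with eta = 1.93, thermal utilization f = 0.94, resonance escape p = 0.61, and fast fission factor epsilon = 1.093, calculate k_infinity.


k_inf = eta * f * p * epsilon
k_inf = 1.93 * 0.94 * 0.61 * 1.093
k_inf = 1.2096

1.2096


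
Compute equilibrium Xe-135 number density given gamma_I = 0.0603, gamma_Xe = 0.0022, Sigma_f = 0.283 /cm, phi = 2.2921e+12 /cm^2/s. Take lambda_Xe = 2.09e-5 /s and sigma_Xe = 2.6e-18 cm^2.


Xe_eq = (gamma_I + gamma_Xe) * Sigma_f * phi / (lambda_Xe + sigma_Xe * phi)
Numerator = (0.0603 + 0.0022) * 0.283 * 2.2921e+12 = 4.054152e+10
Denominator = 2.09e-5 + 2.6e-18 * 2.2921e+12 = 2.685946e-05
Xe_eq = 4.054152e+10 / 2.685946e-05 = 1.5094e+15 /cm^3

1.5094e+15


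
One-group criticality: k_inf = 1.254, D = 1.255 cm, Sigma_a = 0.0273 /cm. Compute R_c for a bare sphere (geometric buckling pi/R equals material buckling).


L^2 = D / Sigma_a = 1.255 / 0.0273 = 45.97070 cm^2
B_m^2 = (k_inf - 1) / L^2 = (1.254 - 1) / 45.97070 = 0.005525258 /cm^2
For a bare sphere: B_g = pi/R, so R_c = pi / sqrt(B_m^2)
R_c = pi / sqrt(0.005525258) = 42.264 cm

42.264


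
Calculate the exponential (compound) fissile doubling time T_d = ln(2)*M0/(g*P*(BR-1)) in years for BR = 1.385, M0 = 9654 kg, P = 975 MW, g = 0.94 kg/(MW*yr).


Breeding gain G = BR - 1 = 1.385 - 1 = 0.385
Fissile production rate = g * P * G = 0.94 * 975 * 0.385 = 352.8525 kg/yr
T_d = ln(2) * M0 / (g * P * G)
T_d = ln(2) * 9654 / 352.8525 = 18.964 yr

18.964


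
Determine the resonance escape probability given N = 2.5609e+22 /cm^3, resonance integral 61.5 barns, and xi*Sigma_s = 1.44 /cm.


p = exp(-N * I * 1e-24 / (xi*Sigma_s))
p = exp(-2.5609e+22 * 61.5 * 1e-24 / 1.44)
p = 0.33497

0.33497


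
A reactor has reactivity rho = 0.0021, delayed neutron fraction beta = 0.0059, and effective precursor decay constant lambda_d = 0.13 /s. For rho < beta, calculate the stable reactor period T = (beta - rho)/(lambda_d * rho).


T = (beta - rho) / (lambda_d * rho)
T = (0.0059 - 0.0021) / (0.13 * 0.0021)
T = 13.919 s

13.919


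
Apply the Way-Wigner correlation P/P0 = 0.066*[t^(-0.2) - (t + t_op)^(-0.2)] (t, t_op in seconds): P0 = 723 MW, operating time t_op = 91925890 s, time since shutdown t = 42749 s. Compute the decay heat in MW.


P/P0 = 0.066 * [t^(-0.2) - (t + t_op)^(-0.2)]
P/P0 = 0.066 * [42749^(-0.2) - (42749 + 91925890)^(-0.2)]
P/P0 = 0.066 * [0.1185263 - 0.02554301] = 0.006136897
P = 723 * 0.006136897 = 4.4370 MW

4.4370


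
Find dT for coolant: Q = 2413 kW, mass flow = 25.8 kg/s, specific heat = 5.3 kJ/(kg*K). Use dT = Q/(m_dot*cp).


dT = Q / (m_dot * cp)
dT = 2413 / (25.8 * 5.3)
dT = 17.647 C

17.647


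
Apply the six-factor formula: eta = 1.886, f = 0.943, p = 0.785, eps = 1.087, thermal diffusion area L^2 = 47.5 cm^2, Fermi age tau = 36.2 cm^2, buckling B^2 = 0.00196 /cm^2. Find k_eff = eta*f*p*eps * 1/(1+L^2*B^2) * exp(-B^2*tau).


k_inf = eta*f*p*eps = 1.886*0.943*0.785*1.087 = 1.517583
P_TNL = 1/(1 + L^2*B^2) = 1/(1 + 47.5*0.00196) = 0.9148294
P_FNL = exp(-B^2*tau) = exp(-0.00196*36.2) = 0.9315066
k_eff = k_inf * P_TNL * P_FNL = 1.517583 * 0.9148294 * 0.9315066
k_eff = 1.2932

1.2932


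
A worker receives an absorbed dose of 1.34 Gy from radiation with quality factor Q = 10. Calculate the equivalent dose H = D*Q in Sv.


H = D * Q
H = 1.34 * 10
H = 13.400 Sv

13.400


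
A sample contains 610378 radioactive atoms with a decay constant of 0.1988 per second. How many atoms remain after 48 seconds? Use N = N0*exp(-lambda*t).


N = N0 * exp(-lambda * t)
N = 610378 * exp(-0.1988 * 48)
N = 43.791

43.791


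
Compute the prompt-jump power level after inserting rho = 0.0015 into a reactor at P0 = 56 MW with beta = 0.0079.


P1/P0 = beta / (beta - rho)
P1/P0 = 0.0079 / (0.0079 - 0.0015) = 1.234375
P1 = 56 * 1.234375 = 69.125 MW

69.125


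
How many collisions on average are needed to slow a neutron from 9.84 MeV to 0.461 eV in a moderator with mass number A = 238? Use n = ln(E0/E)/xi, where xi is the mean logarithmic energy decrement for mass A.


xi = 1 + (A-1)^2/(2A)*ln((A-1)/(A+1)) = 0.008379872 (for A = 238)
n = ln(E0/E) / xi
n = ln(9.84e6 / 0.461) / 0.008379872
n = ln(2.134490e+07) / 0.008379872 = 2013.9

2013.9


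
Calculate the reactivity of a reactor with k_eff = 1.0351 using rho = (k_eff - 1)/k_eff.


rho = (k_eff - 1) / k_eff
rho = (1.0351 - 1) / 1.0351
rho = 0.033910

0.033910


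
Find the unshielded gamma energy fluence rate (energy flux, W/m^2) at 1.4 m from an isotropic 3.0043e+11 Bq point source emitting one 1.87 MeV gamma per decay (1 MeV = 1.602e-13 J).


psi = A * E * 1.602e-13 / (4*pi*r^2)
psi = 3.0043e+11 * 1.87 * 1.602e-13 / (4*pi*1.4^2)
psi = 0.0036541 W/m^2

0.0036541


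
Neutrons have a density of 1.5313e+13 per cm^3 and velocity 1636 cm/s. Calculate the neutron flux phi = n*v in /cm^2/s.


phi = n * v
phi = 1.5313e+13 * 1636
phi = 2.5052e+16 /cm^2/s

2.5052e+16


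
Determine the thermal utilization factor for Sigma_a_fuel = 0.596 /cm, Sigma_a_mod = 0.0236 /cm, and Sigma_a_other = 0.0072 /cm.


f = Sigma_a_fuel / (Sigma_a_fuel + Sigma_a_mod + Sigma_a_other)
f = 0.596 / (0.596 + 0.0236 + 0.0072)
f = 0.95086

0.95086


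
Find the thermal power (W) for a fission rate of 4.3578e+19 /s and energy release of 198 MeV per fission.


P = fission_rate * E_MeV * 1.602e-13
P = 4.3578e+19 * 198 * 1.602e-13
P = 1.3823e+09 W

1.3823e+09


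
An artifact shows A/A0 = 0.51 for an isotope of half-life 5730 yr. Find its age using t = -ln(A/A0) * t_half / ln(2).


lambda = ln(2) / t_half = ln(2) / 5730 = 1.209681e-04 /yr
t = -ln(A/A0) / lambda
t = -ln(0.51) / 1.209681e-04
t = 5566.3 yr

5566.3


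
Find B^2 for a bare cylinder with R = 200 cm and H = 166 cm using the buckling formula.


B^2 = (2.405/R)^2 + (pi/H)^2
B^2 = (2.405/200)^2 + (pi/166)^2
B^2 = 5.0277e-04 /cm^2

5.0277e-04


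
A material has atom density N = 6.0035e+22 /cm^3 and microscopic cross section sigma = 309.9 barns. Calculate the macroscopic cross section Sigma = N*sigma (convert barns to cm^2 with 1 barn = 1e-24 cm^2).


Sigma = N * sigma_barns * 1e-24
Sigma = 6.0035e+22 * 309.9 * 1e-24
Sigma = 18.605 /cm

18.605


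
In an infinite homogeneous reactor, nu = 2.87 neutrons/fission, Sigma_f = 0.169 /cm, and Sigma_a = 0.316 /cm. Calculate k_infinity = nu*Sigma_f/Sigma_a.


k_inf = nu * Sigma_f / Sigma_a
k_inf = 2.87 * 0.169 / 0.316
k_inf = 1.5349

1.5349


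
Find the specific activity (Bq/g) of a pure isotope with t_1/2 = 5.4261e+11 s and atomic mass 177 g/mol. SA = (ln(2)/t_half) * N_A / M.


lambda = ln(2) / t_half = ln(2) / 5.4261e+11 = 1.277432e-12 /s
SA = lambda * N_A / M
SA = 1.277432e-12 * 6.022e23 / 177
SA = 4.3462e+09 Bq/g

4.3462e+09


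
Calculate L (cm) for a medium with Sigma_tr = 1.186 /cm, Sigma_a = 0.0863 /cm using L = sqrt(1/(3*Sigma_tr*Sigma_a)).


D = 1 / (3 * Sigma_tr) = 1 / (3 * 1.186) = 0.2810568 cm
L = sqrt(D / Sigma_a)
L = sqrt(0.2810568 / 0.0863)
L = 1.8046 cm

1.8046


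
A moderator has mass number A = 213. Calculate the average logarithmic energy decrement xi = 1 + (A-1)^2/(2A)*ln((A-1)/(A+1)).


xi = 1 + (A-1)^2/(2A) * ln((A-1)/(A+1))
xi = 1 + (213-1)^2/(2*213) * ln((213-1)/(213 +1))
xi = 0.0093604

0.0093604


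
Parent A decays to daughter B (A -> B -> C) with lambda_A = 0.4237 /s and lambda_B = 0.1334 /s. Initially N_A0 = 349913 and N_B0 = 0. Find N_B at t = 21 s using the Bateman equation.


N_B(t) = lambda_A * N_A0 / (lambda_B - lambda_A) * [exp(-lambda_A*t) - exp(-lambda_B*t)]
exp(-0.4237*21) = 1.367030e-04; exp(-0.1334*21) = 0.06072499
N_B = 0.4237 * 349913 / (0.1334 - 0.4237) * (1.367030e-04 - 0.06072499)
N_B = 30943

30943


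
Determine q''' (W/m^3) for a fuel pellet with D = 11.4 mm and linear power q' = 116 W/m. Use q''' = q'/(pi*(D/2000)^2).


r = D / 2 / 1000 = 11.4 / 2 / 1000 = 0.0057 m
q''' = q' / (pi * r^2)
q''' = 116 / (pi * 0.0057^2)
q''' = 1.1365e+06 W/m^3

1.1365e+06


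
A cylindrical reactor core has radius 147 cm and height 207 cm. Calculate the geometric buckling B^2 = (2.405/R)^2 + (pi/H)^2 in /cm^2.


B^2 = (2.405/R)^2 + (pi/H)^2
B^2 = (2.405/147)^2 + (pi/207)^2
B^2 = 4.9800e-04 /cm^2

4.9800e-04


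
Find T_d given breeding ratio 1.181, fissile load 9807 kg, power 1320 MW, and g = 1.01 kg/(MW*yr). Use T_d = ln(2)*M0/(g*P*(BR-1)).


Breeding gain G = BR - 1 = 1.181 - 1 = 0.181
Fissile production rate = g * P * G = 1.01 * 1320 * 0.181 = 241.3092 kg/yr
T_d = ln(2) * M0 / (g * P * G)
T_d = ln(2) * 9807 / 241.3092 = 28.170 yr

28.170


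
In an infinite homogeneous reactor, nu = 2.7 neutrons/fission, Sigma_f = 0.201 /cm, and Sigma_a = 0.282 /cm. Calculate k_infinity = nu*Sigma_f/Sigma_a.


k_inf = nu * Sigma_f / Sigma_a
k_inf = 2.7 * 0.201 / 0.282
k_inf = 1.9245

1.9245


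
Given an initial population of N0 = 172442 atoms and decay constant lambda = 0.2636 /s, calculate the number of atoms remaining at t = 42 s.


N = N0 * exp(-lambda * t)
N = 172442 * exp(-0.2636 * 42)
N = 2.6821

2.6821


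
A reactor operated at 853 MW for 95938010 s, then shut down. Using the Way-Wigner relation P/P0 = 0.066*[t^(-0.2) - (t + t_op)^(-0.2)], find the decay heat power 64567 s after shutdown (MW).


P/P0 = 0.066 * [t^(-0.2) - (t + t_op)^(-0.2)]
P/P0 = 0.066 * [64567^(-0.2) - (64567 + 95938010)^(-0.2)]
P/P0 = 0.066 * [0.1091435 - 0.02532465] = 0.005532044
P = 853 * 0.005532044 = 4.7188 MW

4.7188


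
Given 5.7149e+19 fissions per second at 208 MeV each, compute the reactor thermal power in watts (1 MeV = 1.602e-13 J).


P = fission_rate * E_MeV * 1.602e-13
P = 5.7149e+19 * 208 * 1.602e-13
P = 1.9043e+09 W

1.9043e+09


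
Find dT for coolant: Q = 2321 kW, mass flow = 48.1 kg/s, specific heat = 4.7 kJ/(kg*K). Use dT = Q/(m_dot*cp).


dT = Q / (m_dot * cp)
dT = 2321 / (48.1 * 4.7)
dT = 10.267 C

10.267


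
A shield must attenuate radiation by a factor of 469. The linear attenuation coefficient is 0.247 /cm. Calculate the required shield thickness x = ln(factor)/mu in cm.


x = ln(factor) / mu
x = ln(469) / 0.247
x = 24.901 cm

24.901


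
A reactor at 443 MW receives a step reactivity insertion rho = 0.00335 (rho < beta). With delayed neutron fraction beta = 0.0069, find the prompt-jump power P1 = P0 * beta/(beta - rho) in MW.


P1/P0 = beta / (beta - rho)
P1/P0 = 0.0069 / (0.0069 - 0.00335) = 1.943662
P1 = 443 * 1.943662 = 861.04 MW

861.04


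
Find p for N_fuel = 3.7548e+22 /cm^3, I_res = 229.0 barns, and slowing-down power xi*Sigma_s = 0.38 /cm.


p = exp(-N * I * 1e-24 / (xi*Sigma_s))
p = exp(-3.7548e+22 * 229.0 * 1e-24 / 0.38)
p = 1.4892e-10

1.4892e-10


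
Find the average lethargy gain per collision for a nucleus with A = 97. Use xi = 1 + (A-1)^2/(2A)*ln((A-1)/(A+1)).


xi = 1 + (A-1)^2/(2A) * ln((A-1)/(A+1))
xi = 1 + (97-1)^2/(2*97) * ln((97-1)/(97 +1))
xi = 0.020478

0.020478


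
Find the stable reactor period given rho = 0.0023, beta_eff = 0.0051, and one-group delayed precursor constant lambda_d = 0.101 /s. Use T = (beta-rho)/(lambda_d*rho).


T = (beta - rho) / (lambda_d * rho)
T = (0.0051 - 0.0023) / (0.101 * 0.0023)
T = 12.053 s

12.053


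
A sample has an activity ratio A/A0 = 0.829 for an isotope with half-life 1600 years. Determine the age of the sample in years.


lambda = ln(2) / t_half = ln(2) / 1600 = 4.332170e-04 /yr
t = -ln(A/A0) / lambda
t = -ln(0.829) / 4.332170e-04
t = 432.89 yr

432.89


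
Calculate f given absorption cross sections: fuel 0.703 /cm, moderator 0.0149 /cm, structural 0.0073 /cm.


f = Sigma_a_fuel / (Sigma_a_fuel + Sigma_a_mod + Sigma_a_other)
f = 0.703 / (0.703 + 0.0149 + 0.0073)
f = 0.96939

0.96939


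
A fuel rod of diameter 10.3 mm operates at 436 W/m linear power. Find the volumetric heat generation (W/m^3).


r = D / 2 / 1000 = 10.3 / 2 / 1000 = 0.00515 m
q''' = q' / (pi * r^2)
q''' = 436 / (pi * 0.00515^2)
q''' = 5.2327e+06 W/m^3

5.2327e+06


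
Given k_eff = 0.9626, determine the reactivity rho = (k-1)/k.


rho = (k_eff - 1) / k_eff
rho = (0.9626 - 1) / 0.9626
rho = -0.038853

-0.038853


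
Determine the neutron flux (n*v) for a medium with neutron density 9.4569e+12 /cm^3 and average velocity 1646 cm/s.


phi = n * v
phi = 9.4569e+12 * 1646
phi = 1.5566e+16 /cm^2/s

1.5566e+16


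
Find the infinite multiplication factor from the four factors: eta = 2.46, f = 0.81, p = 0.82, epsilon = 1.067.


k_inf = eta * f * p * epsilon
k_inf = 2.46 * 0.81 * 0.82 * 1.067
k_inf = 1.7434

1.7434


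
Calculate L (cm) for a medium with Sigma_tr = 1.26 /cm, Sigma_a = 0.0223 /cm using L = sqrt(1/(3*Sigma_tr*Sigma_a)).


D = 1 / (3 * Sigma_tr) = 1 / (3 * 1.26) = 0.2645503 cm
L = sqrt(D / Sigma_a)
L = sqrt(0.2645503 / 0.0223)
L = 3.4443 cm

3.4443


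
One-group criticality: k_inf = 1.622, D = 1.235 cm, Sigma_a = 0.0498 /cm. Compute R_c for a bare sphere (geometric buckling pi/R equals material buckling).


L^2 = D / Sigma_a = 1.235 / 0.0498 = 24.79920 cm^2
B_m^2 = (k_inf - 1) / L^2 = (1.622 - 1) / 24.79920 = 0.02508145 /cm^2
For a bare sphere: B_g = pi/R, so R_c = pi / sqrt(B_m^2)
R_c = pi / sqrt(0.02508145) = 19.837 cm

19.837


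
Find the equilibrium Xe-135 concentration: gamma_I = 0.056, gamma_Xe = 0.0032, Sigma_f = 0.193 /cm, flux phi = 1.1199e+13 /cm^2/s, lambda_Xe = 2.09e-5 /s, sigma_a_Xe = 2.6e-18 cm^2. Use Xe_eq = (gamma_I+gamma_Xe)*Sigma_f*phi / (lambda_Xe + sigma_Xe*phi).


Xe_eq = (gamma_I + gamma_Xe) * Sigma_f * phi / (lambda_Xe + sigma_Xe * phi)
Numerator = (0.056 + 0.0032) * 0.193 * 1.1199e+13 = 1.279553e+11
Denominator = 2.09e-5 + 2.6e-18 * 1.1199e+13 = 5.001740e-05
Xe_eq = 1.279553e+11 / 5.001740e-05 = 2.5582e+15 /cm^3

2.5582e+15


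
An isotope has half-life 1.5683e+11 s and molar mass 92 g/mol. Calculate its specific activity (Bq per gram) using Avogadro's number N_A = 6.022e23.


lambda = ln(2) / t_half = ln(2) / 1.5683e+11 = 4.419736e-12 /s
SA = lambda * N_A / M
SA = 4.419736e-12 * 6.022e23 / 92
SA = 2.8930e+10 Bq/g

2.8930e+10


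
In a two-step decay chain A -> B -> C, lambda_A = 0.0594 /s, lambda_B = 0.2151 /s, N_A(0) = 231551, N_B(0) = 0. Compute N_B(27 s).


N_B(t) = lambda_A * N_A0 / (lambda_B - lambda_A) * [exp(-lambda_A*t) - exp(-lambda_B*t)]
exp(-0.0594*27) = 0.2011308; exp(-0.2151*27) = 0.003004332
N_B = 0.0594 * 231551 / (0.2151 - 0.0594) * (0.2011308 - 0.003004332)
N_B = 17502

17502


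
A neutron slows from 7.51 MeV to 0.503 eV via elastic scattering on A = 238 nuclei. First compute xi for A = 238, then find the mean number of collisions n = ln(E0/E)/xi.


xi = 1 + (A-1)^2/(2A)*ln((A-1)/(A+1)) = 0.008379872 (for A = 238)
n = ln(E0/E) / xi
n = ln(7.51e6 / 0.503) / 0.008379872
n = ln(1.493042e+07) / 0.008379872 = 1971.3

1971.3


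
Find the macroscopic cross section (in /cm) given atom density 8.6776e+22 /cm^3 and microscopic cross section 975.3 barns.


Sigma = N * sigma_barns * 1e-24
Sigma = 8.6776e+22 * 975.3 * 1e-24
Sigma = 84.633 /cm

84.633


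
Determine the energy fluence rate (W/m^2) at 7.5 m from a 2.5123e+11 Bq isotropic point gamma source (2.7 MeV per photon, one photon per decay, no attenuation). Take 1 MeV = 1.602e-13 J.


psi = A * E * 1.602e-13 / (4*pi*r^2)
psi = 2.5123e+11 * 2.7 * 1.602e-13 / (4*pi*7.5^2)
psi = 1.5373e-04 W/m^2

1.5373e-04


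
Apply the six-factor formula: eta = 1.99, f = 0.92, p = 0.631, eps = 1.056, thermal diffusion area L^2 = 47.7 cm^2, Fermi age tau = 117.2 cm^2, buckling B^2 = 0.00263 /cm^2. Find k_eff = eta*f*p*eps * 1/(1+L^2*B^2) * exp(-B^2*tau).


k_inf = eta*f*p*eps = 1.99*0.92*0.631*1.056 = 1.219928
P_TNL = 1/(1 + L^2*B^2) = 1/(1 + 47.7*0.00263) = 0.8885327
P_FNL = exp(-B^2*tau) = exp(-0.00263*117.2) = 0.7347419
k_eff = k_inf * P_TNL * P_FNL = 1.219928 * 0.8885327 * 0.7347419
k_eff = 0.79642

0.79642


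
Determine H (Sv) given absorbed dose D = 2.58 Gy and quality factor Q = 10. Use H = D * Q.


H = D * Q
H = 2.58 * 10
H = 25.800 Sv

25.800


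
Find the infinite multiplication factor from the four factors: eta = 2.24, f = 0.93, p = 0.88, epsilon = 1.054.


k_inf = eta * f * p * epsilon
k_inf = 2.24 * 0.93 * 0.88 * 1.054
k_inf = 1.9322

1.9322


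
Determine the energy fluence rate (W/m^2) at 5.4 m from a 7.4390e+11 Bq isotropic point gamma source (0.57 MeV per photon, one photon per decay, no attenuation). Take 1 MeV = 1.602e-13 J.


psi = A * E * 1.602e-13 / (4*pi*r^2)
psi = 7.4390e+11 * 0.57 * 1.602e-13 / (4*pi*5.4^2)
psi = 1.8538e-04 W/m^2

1.8538e-04


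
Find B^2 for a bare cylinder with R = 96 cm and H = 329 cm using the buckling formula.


B^2 = (2.405/R)^2 + (pi/H)^2
B^2 = (2.405/96)^2 + (pi/329)^2
B^2 = 7.1879e-04 /cm^2

7.1879e-04


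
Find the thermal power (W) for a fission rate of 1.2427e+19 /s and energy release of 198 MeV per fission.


P = fission_rate * E_MeV * 1.602e-13
P = 1.2427e+19 * 198 * 1.602e-13
P = 3.9418e+08 W

3.9418e+08


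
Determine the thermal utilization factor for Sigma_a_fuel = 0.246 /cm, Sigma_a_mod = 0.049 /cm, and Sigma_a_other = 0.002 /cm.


f = Sigma_a_fuel / (Sigma_a_fuel + Sigma_a_mod + Sigma_a_other)
f = 0.246 / (0.246 + 0.049 + 0.002)
f = 0.82828

0.82828


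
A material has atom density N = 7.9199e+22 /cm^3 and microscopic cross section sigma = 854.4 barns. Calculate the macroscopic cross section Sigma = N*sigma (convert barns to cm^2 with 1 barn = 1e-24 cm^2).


Sigma = N * sigma_barns * 1e-24
Sigma = 7.9199e+22 * 854.4 * 1e-24
Sigma = 67.668 /cm

67.668


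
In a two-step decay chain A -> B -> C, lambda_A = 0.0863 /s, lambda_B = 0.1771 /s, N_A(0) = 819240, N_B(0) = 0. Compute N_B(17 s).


N_B(t) = lambda_A * N_A0 / (lambda_B - lambda_A) * [exp(-lambda_A*t) - exp(-lambda_B*t)]
exp(-0.0863*17) = 0.2305932; exp(-0.1771*17) = 0.04925719
N_B = 0.0863 * 819240 / (0.1771 - 0.0863) * (0.2305932 - 0.04925719)
N_B = 141195

141195


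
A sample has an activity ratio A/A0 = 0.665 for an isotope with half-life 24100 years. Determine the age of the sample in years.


lambda = ln(2) / t_half = ln(2) / 24100 = 2.876129e-05 /yr
t = -ln(A/A0) / lambda
t = -ln(0.665) / 2.876129e-05
t = 14185 yr

14185


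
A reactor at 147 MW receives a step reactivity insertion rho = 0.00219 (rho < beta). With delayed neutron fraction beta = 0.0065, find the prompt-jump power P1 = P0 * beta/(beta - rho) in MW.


P1/P0 = beta / (beta - rho)
P1/P0 = 0.0065 / (0.0065 - 0.00219) = 1.508121
P1 = 147 * 1.508121 = 221.69 MW

221.69


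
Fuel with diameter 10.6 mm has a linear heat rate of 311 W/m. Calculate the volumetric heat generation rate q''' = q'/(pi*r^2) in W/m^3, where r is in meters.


r = D / 2 / 1000 = 10.6 / 2 / 1000 = 0.0053 m
q''' = q' / (pi * r^2)
q''' = 311 / (pi * 0.0053^2)
q''' = 3.5242e+06 W/m^3

3.5242e+06


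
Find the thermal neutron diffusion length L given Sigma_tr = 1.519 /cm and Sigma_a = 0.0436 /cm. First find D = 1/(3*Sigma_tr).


D = 1 / (3 * Sigma_tr) = 1 / (3 * 1.519) = 0.2194426 cm
L = sqrt(D / Sigma_a)
L = sqrt(0.2194426 / 0.0436)
L = 2.2435 cm

2.2435


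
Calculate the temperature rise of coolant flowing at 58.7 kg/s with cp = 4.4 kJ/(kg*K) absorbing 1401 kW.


dT = Q / (m_dot * cp)
dT = 1401 / (58.7 * 4.4)
dT = 5.4243 C

5.4243


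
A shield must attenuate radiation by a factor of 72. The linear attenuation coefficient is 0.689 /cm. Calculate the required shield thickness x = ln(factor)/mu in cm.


x = ln(factor) / mu
x = ln(72) / 0.689
x = 6.2071 cm

6.2071


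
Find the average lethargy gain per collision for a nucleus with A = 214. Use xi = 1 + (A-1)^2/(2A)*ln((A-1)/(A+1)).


xi = 1 + (A-1)^2/(2A) * ln((A-1)/(A+1))
xi = 1 + (214-1)^2/(2*214) * ln((214-1)/(214 +1))
xi = 0.0093167

0.0093167


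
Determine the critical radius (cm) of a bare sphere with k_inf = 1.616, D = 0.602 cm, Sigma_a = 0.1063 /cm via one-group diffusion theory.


L^2 = D / Sigma_a = 0.602 / 0.1063 = 5.663217 cm^2
B_m^2 = (k_inf - 1) / L^2 = (1.616 - 1) / 5.663217 = 0.1087721 /cm^2
For a bare sphere: B_g = pi/R, so R_c = pi / sqrt(B_m^2)
R_c = pi / sqrt(0.1087721) = 9.5256 cm

9.5256


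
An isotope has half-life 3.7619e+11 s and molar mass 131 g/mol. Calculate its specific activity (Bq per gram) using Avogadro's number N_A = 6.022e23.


lambda = ln(2) / t_half = ln(2) / 3.7619e+11 = 1.842545e-12 /s
SA = lambda * N_A / M
SA = 1.842545e-12 * 6.022e23 / 131
SA = 8.4701e+09 Bq/g

8.4701e+09


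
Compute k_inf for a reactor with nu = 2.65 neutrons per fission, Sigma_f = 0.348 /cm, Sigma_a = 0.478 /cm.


k_inf = nu * Sigma_f / Sigma_a
k_inf = 2.65 * 0.348 / 0.478
k_inf = 1.9293

1.9293


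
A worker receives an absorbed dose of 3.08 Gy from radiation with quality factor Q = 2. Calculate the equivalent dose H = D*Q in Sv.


H = D * Q
H = 3.08 * 2
H = 6.1600 Sv

6.1600


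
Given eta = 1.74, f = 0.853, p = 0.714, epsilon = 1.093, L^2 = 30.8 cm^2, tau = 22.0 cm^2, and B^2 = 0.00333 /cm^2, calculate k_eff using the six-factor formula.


k_inf = eta*f*p*eps = 1.74*0.853*0.714*1.093 = 1.158288
P_TNL = 1/(1 + L^2*B^2) = 1/(1 + 30.8*0.00333) = 0.9069768
P_FNL = exp(-B^2*tau) = exp(-0.00333*22.0) = 0.9293592
k_eff = k_inf * P_TNL * P_FNL = 1.158288 * 0.9069768 * 0.9293592
k_eff = 0.97633

0.97633


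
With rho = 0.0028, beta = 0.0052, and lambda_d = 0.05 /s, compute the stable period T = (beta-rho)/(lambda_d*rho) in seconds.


T = (beta - rho) / (lambda_d * rho)
T = (0.0052 - 0.0028) / (0.05 * 0.0028)
T = 17.143 s

17.143


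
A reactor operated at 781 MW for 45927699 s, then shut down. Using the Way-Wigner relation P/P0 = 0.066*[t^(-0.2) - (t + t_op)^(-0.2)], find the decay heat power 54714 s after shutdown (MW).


P/P0 = 0.066 * [t^(-0.2) - (t + t_op)^(-0.2)]
P/P0 = 0.066 * [54714^(-0.2) - (54714 + 45927699)^(-0.2)]
P/P0 = 0.066 * [0.1128185 - 0.02934146] = 0.005509485
P = 781 * 0.005509485 = 4.3029 MW

4.3029


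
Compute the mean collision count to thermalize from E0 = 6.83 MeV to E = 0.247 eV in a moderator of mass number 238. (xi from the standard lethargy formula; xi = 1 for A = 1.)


xi = 1 + (A-1)^2/(2A)*ln((A-1)/(A+1)) = 0.008379872 (for A = 238)
n = ln(E0/E) / xi
n = ln(6.83e6 / 0.247) / 0.008379872
n = ln(2.765182e+07) / 0.008379872 = 2044.8

2044.8


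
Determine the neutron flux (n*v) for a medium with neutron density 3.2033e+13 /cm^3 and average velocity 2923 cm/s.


phi = n * v
phi = 3.2033e+13 * 2923
phi = 9.3632e+16 /cm^2/s

9.3632e+16


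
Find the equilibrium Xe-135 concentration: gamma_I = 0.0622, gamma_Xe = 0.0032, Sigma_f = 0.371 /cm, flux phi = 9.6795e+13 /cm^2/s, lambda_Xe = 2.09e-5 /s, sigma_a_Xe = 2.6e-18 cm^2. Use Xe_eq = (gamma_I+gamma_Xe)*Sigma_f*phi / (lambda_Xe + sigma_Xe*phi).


Xe_eq = (gamma_I + gamma_Xe) * Sigma_f * phi / (lambda_Xe + sigma_Xe * phi)
Numerator = (0.0622 + 0.0032) * 0.371 * 9.6795e+13 = 2.348576e+12
Denominator = 2.09e-5 + 2.6e-18 * 9.6795e+13 = 2.725670e-04
Xe_eq = 2.348576e+12 / 2.725670e-04 = 8.6165e+15 /cm^3

8.6165e+15


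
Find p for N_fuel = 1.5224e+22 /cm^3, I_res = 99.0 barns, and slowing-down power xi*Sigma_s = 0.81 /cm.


p = exp(-N * I * 1e-24 / (xi*Sigma_s))
p = exp(-1.5224e+22 * 99.0 * 1e-24 / 0.81)
p = 0.15556

0.15556


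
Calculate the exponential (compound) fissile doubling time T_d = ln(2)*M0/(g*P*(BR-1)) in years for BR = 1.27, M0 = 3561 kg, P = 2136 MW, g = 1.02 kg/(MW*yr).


Breeding gain G = BR - 1 = 1.27 - 1 = 0.27
Fissile production rate = g * P * G = 1.02 * 2136 * 0.27 = 588.2544 kg/yr
T_d = ln(2) * M0 / (g * P * G)
T_d = ln(2) * 3561 / 588.2544 = 4.1960 yr

4.1960


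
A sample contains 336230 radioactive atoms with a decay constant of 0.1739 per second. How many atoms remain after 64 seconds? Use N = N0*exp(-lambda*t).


N = N0 * exp(-lambda * t)
N = 336230 * exp(-0.1739 * 64)
N = 4.9330

4.9330


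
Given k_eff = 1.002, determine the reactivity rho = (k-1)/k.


rho = (k_eff - 1) / k_eff
rho = (1.002 - 1) / 1.002
rho = 0.0019960

0.0019960


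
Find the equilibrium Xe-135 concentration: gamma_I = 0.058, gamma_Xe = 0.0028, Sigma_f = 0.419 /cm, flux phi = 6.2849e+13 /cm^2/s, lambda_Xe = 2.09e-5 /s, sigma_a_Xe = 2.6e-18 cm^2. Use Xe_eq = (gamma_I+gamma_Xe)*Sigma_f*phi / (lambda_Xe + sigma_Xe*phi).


Xe_eq = (gamma_I + gamma_Xe) * Sigma_f * phi / (lambda_Xe + sigma_Xe * phi)
Numerator = (0.058 + 0.0028) * 0.419 * 6.2849e+13 = 1.601091e+12
Denominator = 2.09e-5 + 2.6e-18 * 6.2849e+13 = 1.843074e-04
Xe_eq = 1.601091e+12 / 1.843074e-04 = 8.6871e+15 /cm^3

8.6871e+15


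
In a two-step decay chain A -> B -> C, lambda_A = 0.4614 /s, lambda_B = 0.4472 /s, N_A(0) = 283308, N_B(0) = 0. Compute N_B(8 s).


N_B(t) = lambda_A * N_A0 / (lambda_B - lambda_A) * [exp(-lambda_A*t) - exp(-lambda_B*t)]
exp(-0.4614*8) = 0.02494205; exp(-0.4472*8) = 0.02794268
N_B = 0.4614 * 283308 / (0.4472 - 0.4614) * (0.02494205 - 0.02794268)
N_B = 27622

27622


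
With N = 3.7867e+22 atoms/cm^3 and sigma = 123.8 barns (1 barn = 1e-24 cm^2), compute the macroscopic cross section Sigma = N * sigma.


Sigma = N * sigma_barns * 1e-24
Sigma = 3.7867e+22 * 123.8 * 1e-24
Sigma = 4.6879 /cm

4.6879


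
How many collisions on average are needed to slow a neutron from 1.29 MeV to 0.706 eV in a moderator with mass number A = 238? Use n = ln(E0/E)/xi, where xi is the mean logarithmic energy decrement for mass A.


xi = 1 + (A-1)^2/(2A)*ln((A-1)/(A+1)) = 0.008379872 (for A = 238)
n = ln(E0/E) / xi
n = ln(1.29e6 / 0.706) / 0.008379872
n = ln(1.827195e+06) / 0.008379872 = 1720.6

1720.6


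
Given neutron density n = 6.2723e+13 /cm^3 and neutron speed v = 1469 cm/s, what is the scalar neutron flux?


phi = n * v
phi = 6.2723e+13 * 1469
phi = 9.2140e+16 /cm^2/s

9.2140e+16


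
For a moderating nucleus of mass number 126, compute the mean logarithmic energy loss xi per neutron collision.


xi = 1 + (A-1)^2/(2A) * ln((A-1)/(A+1))
xi = 1 + (126-1)^2/(2*126) * ln((126-1)/(126 +1))
xi = 0.015789

0.015789


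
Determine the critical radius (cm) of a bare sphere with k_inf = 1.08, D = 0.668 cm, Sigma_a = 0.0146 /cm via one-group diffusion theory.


L^2 = D / Sigma_a = 0.668 / 0.0146 = 45.75342 cm^2
B_m^2 = (k_inf - 1) / L^2 = (1.08 - 1) / 45.75342 = 0.001748503 /cm^2
For a bare sphere: B_g = pi/R, so R_c = pi / sqrt(B_m^2)
R_c = pi / sqrt(0.001748503) = 75.131 cm

75.131


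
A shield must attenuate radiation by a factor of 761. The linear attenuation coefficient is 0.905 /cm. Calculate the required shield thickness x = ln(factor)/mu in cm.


x = ln(factor) / mu
x = ln(761) / 0.905
x = 7.3311 cm

7.3311


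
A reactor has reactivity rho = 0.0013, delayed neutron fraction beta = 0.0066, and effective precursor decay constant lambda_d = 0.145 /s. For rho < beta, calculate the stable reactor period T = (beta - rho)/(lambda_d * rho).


T = (beta - rho) / (lambda_d * rho)
T = (0.0066 - 0.0013) / (0.145 * 0.0013)
T = 28.117 s

28.117


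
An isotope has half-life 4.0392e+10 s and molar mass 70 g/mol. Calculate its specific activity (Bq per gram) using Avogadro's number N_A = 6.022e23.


lambda = ln(2) / t_half = ln(2) / 4.0392e+10 = 1.716051e-11 /s
SA = lambda * N_A / M
SA = 1.716051e-11 * 6.022e23 / 70
SA = 1.4763e+11 Bq/g

1.4763e+11


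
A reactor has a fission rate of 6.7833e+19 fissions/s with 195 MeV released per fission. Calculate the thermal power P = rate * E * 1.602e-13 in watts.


P = fission_rate * E_MeV * 1.602e-13
P = 6.7833e+19 * 195 * 1.602e-13
P = 2.1190e+09 W

2.1190e+09


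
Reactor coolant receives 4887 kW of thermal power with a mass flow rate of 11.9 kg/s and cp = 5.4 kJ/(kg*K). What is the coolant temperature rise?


dT = Q / (m_dot * cp)
dT = 4887 / (11.9 * 5.4)
dT = 76.050 C

76.050


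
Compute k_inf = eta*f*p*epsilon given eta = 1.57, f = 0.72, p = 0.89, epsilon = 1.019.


k_inf = eta * f * p * epsilon
k_inf = 1.57 * 0.72 * 0.89 * 1.019
k_inf = 1.0252

1.0252


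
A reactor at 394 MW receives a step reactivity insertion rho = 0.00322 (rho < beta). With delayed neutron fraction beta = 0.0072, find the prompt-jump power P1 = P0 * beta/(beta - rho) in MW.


P1/P0 = beta / (beta - rho)
P1/P0 = 0.0072 / (0.0072 - 0.00322) = 1.809045
P1 = 394 * 1.809045 = 712.76 MW

712.76


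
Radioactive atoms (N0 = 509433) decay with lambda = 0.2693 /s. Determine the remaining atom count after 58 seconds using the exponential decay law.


N = N0 * exp(-lambda * t)
N = 509433 * exp(-0.2693 * 58)
N = 0.083882

0.083882


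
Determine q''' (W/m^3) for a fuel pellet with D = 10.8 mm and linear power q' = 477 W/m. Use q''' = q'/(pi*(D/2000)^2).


r = D / 2 / 1000 = 10.8 / 2 / 1000 = 0.0054 m
q''' = q' / (pi * r^2)
q''' = 477 / (pi * 0.0054^2)
q''' = 5.2069e+06 W/m^3

5.2069e+06


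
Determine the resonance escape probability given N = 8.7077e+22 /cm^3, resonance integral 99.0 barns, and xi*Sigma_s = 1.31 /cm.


p = exp(-N * I * 1e-24 / (xi*Sigma_s))
p = exp(-8.7077e+22 * 99.0 * 1e-24 / 1.31)
p = 0.0013870

0.0013870


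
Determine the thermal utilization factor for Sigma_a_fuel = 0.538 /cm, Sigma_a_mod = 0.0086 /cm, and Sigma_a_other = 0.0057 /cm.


f = Sigma_a_fuel / (Sigma_a_fuel + Sigma_a_mod + Sigma_a_other)
f = 0.538 / (0.538 + 0.0086 + 0.0057)
f = 0.97411

0.97411


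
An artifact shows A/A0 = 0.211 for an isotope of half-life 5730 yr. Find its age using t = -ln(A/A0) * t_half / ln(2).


lambda = ln(2) / t_half = ln(2) / 5730 = 1.209681e-04 /yr
t = -ln(A/A0) / lambda
t = -ln(0.211) / 1.209681e-04
t = 12862 yr

12862


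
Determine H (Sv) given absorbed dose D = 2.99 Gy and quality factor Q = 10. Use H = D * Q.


H = D * Q
H = 2.99 * 10
H = 29.900 Sv

29.900


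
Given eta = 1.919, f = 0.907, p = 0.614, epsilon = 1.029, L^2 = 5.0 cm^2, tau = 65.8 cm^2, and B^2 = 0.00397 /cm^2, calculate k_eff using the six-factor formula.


k_inf = eta*f*p*eps = 1.919*0.907*0.614*1.029 = 1.099679
P_TNL = 1/(1 + L^2*B^2) = 1/(1 + 5.0*0.00397) = 0.9805364
P_FNL = exp(-B^2*tau) = exp(-0.00397*65.8) = 0.7701069
k_eff = k_inf * P_TNL * P_FNL = 1.099679 * 0.9805364 * 0.7701069
k_eff = 0.83039

0.83039


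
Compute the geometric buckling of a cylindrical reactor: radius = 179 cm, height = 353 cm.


B^2 = (2.405/R)^2 + (pi/H)^2
B^2 = (2.405/179)^2 + (pi/353)^2
B^2 = 2.5972e-04 /cm^2

2.5972e-04


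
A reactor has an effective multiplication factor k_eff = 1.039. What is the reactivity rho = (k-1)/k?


rho = (k_eff - 1) / k_eff
rho = (1.039 - 1) / 1.039
rho = 0.037536

0.037536


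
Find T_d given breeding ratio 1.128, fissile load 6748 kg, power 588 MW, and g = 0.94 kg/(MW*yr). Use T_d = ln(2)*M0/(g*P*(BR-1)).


Breeding gain G = BR - 1 = 1.128 - 1 = 0.128
Fissile production rate = g * P * G = 0.94 * 588 * 0.128 = 70.74816 kg/yr
T_d = ln(2) * M0 / (g * P * G)
T_d = ln(2) * 6748 / 70.74816 = 66.113 yr

66.113


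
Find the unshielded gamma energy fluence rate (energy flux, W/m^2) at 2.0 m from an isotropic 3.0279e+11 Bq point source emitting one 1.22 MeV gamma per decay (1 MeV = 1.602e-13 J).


psi = A * E * 1.602e-13 / (4*pi*r^2)
psi = 3.0279e+11 * 1.22 * 1.602e-13 / (4*pi*2.0^2)
psi = 0.0011773 W/m^2

0.0011773


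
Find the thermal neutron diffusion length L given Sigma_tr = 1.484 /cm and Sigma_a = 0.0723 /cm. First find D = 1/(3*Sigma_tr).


D = 1 / (3 * Sigma_tr) = 1 / (3 * 1.484) = 0.2246181 cm
L = sqrt(D / Sigma_a)
L = sqrt(0.2246181 / 0.0723)
L = 1.7626 cm

1.7626


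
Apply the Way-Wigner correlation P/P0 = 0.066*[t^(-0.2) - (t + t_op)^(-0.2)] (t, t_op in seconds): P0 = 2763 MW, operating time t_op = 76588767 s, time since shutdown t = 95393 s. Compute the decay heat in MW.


P/P0 = 0.066 * [t^(-0.2) - (t + t_op)^(-0.2)]
P/P0 = 0.066 * [95393^(-0.2) - (95393 + 76588767)^(-0.2)]
P/P0 = 0.066 * [0.1009478 - 0.02648859] = 0.004914308
P = 2763 * 0.004914308 = 13.578 MW

13.578


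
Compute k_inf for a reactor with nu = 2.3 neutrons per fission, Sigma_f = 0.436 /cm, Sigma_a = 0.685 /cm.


k_inf = nu * Sigma_f / Sigma_a
k_inf = 2.3 * 0.436 / 0.685
k_inf = 1.4639

1.4639


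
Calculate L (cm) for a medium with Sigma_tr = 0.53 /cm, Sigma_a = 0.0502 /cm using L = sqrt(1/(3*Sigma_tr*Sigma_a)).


D = 1 / (3 * Sigma_tr) = 1 / (3 * 0.53) = 0.6289308 cm
L = sqrt(D / Sigma_a)
L = sqrt(0.6289308 / 0.0502)
L = 3.5396 cm

3.5396


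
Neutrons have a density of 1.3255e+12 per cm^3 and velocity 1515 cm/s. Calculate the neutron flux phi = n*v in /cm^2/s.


phi = n * v
phi = 1.3255e+12 * 1515
phi = 2.0081e+15 /cm^2/s

2.0081e+15


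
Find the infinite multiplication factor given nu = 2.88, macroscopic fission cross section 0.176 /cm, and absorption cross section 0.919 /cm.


k_inf = nu * Sigma_f / Sigma_a
k_inf = 2.88 * 0.176 / 0.919
k_inf = 0.55156

0.55156


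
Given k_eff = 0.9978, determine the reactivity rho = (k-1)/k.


rho = (k_eff - 1) / k_eff
rho = (0.9978 - 1) / 0.9978
rho = -0.0022049

-0.0022049


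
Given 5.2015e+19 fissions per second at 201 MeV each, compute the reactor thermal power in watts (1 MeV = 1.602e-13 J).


P = fission_rate * E_MeV * 1.602e-13
P = 5.2015e+19 * 201 * 1.602e-13
P = 1.6749e+09 W

1.6749e+09


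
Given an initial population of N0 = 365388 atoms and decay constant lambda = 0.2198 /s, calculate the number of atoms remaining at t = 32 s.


N = N0 * exp(-lambda * t)
N = 365388 * exp(-0.2198 * 32)
N = 322.18

322.18


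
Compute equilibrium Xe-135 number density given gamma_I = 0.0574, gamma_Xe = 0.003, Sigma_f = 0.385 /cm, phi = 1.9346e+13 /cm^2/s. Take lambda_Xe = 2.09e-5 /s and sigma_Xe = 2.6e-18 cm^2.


Xe_eq = (gamma_I + gamma_Xe) * Sigma_f * phi / (lambda_Xe + sigma_Xe * phi)
Numerator = (0.0574 + 0.003) * 0.385 * 1.9346e+13 = 4.498719e+11
Denominator = 2.09e-5 + 2.6e-18 * 1.9346e+13 = 7.119960e-05
Xe_eq = 4.498719e+11 / 7.119960e-05 = 6.3185e+15 /cm^3

6.3185e+15


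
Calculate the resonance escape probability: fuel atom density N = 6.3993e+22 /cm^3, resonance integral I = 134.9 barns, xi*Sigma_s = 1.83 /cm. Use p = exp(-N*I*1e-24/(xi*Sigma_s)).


p = exp(-N * I * 1e-24 / (xi*Sigma_s))
p = exp(-6.3993e+22 * 134.9 * 1e-24 / 1.83)
p = 0.0089393

0.0089393


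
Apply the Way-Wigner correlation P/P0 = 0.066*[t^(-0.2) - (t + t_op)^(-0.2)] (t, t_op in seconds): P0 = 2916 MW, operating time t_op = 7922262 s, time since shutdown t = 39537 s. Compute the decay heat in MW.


P/P0 = 0.066 * [t^(-0.2) - (t + t_op)^(-0.2)]
P/P0 = 0.066 * [39537^(-0.2) - (39537 + 7922262)^(-0.2)]
P/P0 = 0.066 * [0.1203925 - 0.04166753] = 0.005195848
P = 2916 * 0.005195848 = 15.151 MW

15.151


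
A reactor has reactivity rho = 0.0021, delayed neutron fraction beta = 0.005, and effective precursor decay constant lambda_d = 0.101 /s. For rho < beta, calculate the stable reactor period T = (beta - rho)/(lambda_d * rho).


T = (beta - rho) / (lambda_d * rho)
T = (0.005 - 0.0021) / (0.101 * 0.0021)
T = 13.673 s

13.673


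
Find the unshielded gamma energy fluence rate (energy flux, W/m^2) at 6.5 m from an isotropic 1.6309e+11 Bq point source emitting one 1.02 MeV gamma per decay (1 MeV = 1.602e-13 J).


psi = A * E * 1.602e-13 / (4*pi*r^2)
psi = 1.6309e+11 * 1.02 * 1.602e-13 / (4*pi*6.5^2)
psi = 5.0194e-05 W/m^2

5.0194e-05


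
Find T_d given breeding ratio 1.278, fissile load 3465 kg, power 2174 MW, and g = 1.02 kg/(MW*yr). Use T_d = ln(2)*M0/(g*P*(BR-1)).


Breeding gain G = BR - 1 = 1.278 - 1 = 0.278
Fissile production rate = g * P * G = 1.02 * 2174 * 0.278 = 616.45944 kg/yr
T_d = ln(2) * M0 / (g * P * G)
T_d = ln(2) * 3465 / 616.45944 = 3.8960 yr

3.8960


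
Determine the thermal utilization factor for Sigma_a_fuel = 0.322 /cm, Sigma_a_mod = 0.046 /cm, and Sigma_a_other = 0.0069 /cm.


f = Sigma_a_fuel / (Sigma_a_fuel + Sigma_a_mod + Sigma_a_other)
f = 0.322 / (0.322 + 0.046 + 0.0069)
f = 0.85890

0.85890


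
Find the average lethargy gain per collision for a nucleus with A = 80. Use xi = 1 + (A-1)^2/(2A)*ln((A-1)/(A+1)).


xi = 1 + (A-1)^2/(2A) * ln((A-1)/(A+1))
xi = 1 + (80-1)^2/(2*80) * ln((80-1)/(80 +1))
xi = 0.024793

0.024793


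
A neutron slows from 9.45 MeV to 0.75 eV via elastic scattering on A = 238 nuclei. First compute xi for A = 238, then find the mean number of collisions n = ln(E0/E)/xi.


xi = 1 + (A-1)^2/(2A)*ln((A-1)/(A+1)) = 0.008379872 (for A = 238)
n = ln(E0/E) / xi
n = ln(9.45e6 / 0.75) / 0.008379872
n = ln(1.260000e+07) / 0.008379872 = 1951.0

1951.0


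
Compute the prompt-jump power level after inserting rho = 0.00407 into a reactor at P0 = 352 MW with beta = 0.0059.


P1/P0 = beta / (beta - rho)
P1/P0 = 0.0059 / (0.0059 - 0.00407) = 3.224044
P1 = 352 * 3.224044 = 1134.9 MW

1134.9


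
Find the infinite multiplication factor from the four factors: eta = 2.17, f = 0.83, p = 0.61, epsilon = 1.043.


k_inf = eta * f * p * epsilon
k_inf = 2.17 * 0.83 * 0.61 * 1.043
k_inf = 1.1459

1.1459


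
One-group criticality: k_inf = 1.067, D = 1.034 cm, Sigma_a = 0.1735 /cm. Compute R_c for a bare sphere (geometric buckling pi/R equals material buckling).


L^2 = D / Sigma_a = 1.034 / 0.1735 = 5.959654 cm^2
B_m^2 = (k_inf - 1) / L^2 = (1.067 - 1) / 5.959654 = 0.01124226 /cm^2
For a bare sphere: B_g = pi/R, so R_c = pi / sqrt(B_m^2)
R_c = pi / sqrt(0.01124226) = 29.629 cm

29.629


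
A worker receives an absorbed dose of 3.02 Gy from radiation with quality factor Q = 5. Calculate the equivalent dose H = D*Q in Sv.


H = D * Q
H = 3.02 * 5
H = 15.100 Sv

15.100


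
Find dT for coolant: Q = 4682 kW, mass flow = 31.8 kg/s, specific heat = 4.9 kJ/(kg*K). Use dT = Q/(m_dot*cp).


dT = Q / (m_dot * cp)
dT = 4682 / (31.8 * 4.9)
dT = 30.047 C

30.047


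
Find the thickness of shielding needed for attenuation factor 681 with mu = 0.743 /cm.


x = ln(factor) / mu
x = ln(681) / 0.743
x = 8.7800 cm

8.7800


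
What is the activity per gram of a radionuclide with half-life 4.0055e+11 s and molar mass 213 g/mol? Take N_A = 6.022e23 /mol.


lambda = ln(2) / t_half = ln(2) / 4.0055e+11 = 1.730489e-12 /s
SA = lambda * N_A / M
SA = 1.730489e-12 * 6.022e23 / 213
SA = 4.8925e+09 Bq/g

4.8925e+09


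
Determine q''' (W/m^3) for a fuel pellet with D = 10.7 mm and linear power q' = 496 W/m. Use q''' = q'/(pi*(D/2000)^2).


r = D / 2 / 1000 = 10.7 / 2 / 1000 = 0.00535 m
q''' = q' / (pi * r^2)
q''' = 496 / (pi * 0.00535^2)
q''' = 5.5160e+06 W/m^3

5.5160e+06


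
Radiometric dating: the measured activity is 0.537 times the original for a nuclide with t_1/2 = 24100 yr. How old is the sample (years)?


lambda = ln(2) / t_half = ln(2) / 24100 = 2.876129e-05 /yr
t = -ln(A/A0) / lambda
t = -ln(0.537) / 2.876129e-05
t = 21618 yr

21618


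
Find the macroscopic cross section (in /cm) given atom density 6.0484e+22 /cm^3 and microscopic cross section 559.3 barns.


Sigma = N * sigma_barns * 1e-24
Sigma = 6.0484e+22 * 559.3 * 1e-24
Sigma = 33.829 /cm

33.829


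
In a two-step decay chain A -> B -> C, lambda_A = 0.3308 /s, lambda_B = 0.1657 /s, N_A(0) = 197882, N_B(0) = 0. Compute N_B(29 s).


N_B(t) = lambda_A * N_A0 / (lambda_B - lambda_A) * [exp(-lambda_A*t) - exp(-lambda_B*t)]
exp(-0.3308*29) = 6.819086e-05; exp(-0.1657*29) = 0.008186245
N_B = 0.3308 * 197882 / (0.1657 - 0.3308) * (6.819086e-05 - 0.008186245)
N_B = 3218.7

3218.7


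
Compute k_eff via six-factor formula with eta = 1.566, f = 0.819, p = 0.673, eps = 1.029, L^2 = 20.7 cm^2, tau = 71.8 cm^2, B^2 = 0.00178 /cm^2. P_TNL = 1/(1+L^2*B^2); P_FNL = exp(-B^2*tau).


k_inf = eta*f*p*eps = 1.566*0.819*0.673*1.029 = 0.8881904
P_TNL = 1/(1 + L^2*B^2) = 1/(1 + 20.7*0.00178) = 0.9644634
P_FNL = exp(-B^2*tau) = exp(-0.00178*71.8) = 0.8800258
k_eff = k_inf * P_TNL * P_FNL = 0.8881904 * 0.9644634 * 0.8800258
k_eff = 0.75385

0.75385
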